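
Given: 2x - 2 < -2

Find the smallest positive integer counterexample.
Testing positive integers:
x = 1: LHS = 2·1 - 2 = 0; 0 < -2 — FAILS  ← smallest positive counterexample

Answer: x = 1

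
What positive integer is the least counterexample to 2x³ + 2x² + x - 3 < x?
Testing positive integers:
x = 1: LHS = 2·1³ + 2·1² + 1 - 3 = 2; 2 < 1 — FAILS  ← smallest positive counterexample

Answer: x = 1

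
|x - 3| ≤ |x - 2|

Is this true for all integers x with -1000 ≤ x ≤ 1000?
The claim fails at x = 0:
x = 0: LHS = |0 - 3| = |-3| = 3, RHS = |0 - 2| = |-2| = 2; 3 ≤ 2 — FAILS

Because a single integer refutes it, the statement is false.

Answer: False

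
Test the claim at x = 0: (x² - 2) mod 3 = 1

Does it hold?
x = 0: LHS = (0² - 2) mod 3 = (-2) mod 3 = 1; 1 = 1 — holds

The relation is satisfied at x = 0.

Answer: Yes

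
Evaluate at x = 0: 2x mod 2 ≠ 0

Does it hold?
x = 0: LHS = (2·0) mod 2 = 0 mod 2 = 0; 0 ≠ 0 — FAILS

The relation fails at x = 0, so x = 0 is a counterexample.

Answer: No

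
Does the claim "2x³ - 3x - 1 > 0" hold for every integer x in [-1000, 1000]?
The claim fails at x = 0:
x = 0: LHS = 2·0³ - 3·0 - 1 = -1; -1 > 0 — FAILS

Because a single integer refutes it, the statement is false.

Answer: False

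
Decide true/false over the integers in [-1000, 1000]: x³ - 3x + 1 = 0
The claim fails at x = 0:
x = 0: LHS = 0³ - 3·0 + 1 = 1; 1 = 0 — FAILS

Because a single integer refutes it, the statement is false.

Answer: False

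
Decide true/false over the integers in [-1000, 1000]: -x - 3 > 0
The claim fails at x = 0:
x = 0: LHS = -0 - 3 = -3; -3 > 0 — FAILS

Because a single integer refutes it, the statement is false.

Answer: False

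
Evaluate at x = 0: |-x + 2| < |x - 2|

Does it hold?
x = 0: LHS = |-0 + 2| = |2| = 2, RHS = |0 - 2| = |-2| = 2; 2 < 2 — FAILS

The relation fails at x = 0, so x = 0 is a counterexample.

Answer: No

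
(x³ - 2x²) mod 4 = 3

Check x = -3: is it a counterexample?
Substitute x = -3 into the relation:
x = -3: LHS = ((-3)³ - 2·(-3)²) mod 4 = (-45) mod 4 = 3; 3 = 3 — holds

The claim holds here, so x = -3 is not a counterexample. (A counterexample exists elsewhere, e.g. x = 0.)

Answer: No, x = -3 is not a counterexample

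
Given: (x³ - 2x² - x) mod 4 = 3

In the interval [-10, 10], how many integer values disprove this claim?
Counterexamples in [-10, 10]: {-10, -9, -8, -7, -6, -5, -4, -3, -2, -1, 0, 1, 2, 3, 4, 5, 6, 7, 8, 9, 10}.

Counting them gives 21 values.

Answer: 21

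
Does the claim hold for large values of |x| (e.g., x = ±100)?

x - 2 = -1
x = 100: LHS = 100 - 2 = 98; 98 = -1 — FAILS
x = -100: LHS = (-100) - 2 = -102; -102 = -1 — FAILS

Answer: No, fails for both x = 100 and x = -100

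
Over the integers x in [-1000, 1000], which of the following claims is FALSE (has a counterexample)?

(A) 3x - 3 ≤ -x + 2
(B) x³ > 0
(A) x = 2: LHS = 3·2 - 3 = 3, RHS = -2 + 2 = 0; 3 ≤ 0 — FAILS
(B) x = 0: LHS = 0³ = 0; 0 > 0 — FAILS

Answer: Both A and B are false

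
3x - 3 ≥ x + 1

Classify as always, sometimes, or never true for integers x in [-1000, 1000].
Holds at x = 2: LHS = 3·2 - 3 = 3, RHS = 2 + 1 = 3; 3 ≥ 3 — holds
Fails at x = 0: LHS = 3·0 - 3 = -3, RHS = 0 + 1 = 1; -3 ≥ 1 — FAILS
It is satisfied by some integers in the range but not all.

Answer: Sometimes true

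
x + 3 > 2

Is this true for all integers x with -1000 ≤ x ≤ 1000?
The claim fails at x = -1:
x = -1: LHS = (-1) + 3 = 2; 2 > 2 — FAILS

Because a single integer refutes it, the statement is false.

Answer: False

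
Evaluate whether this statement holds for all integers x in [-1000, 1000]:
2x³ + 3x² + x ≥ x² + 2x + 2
The claim fails at x = 0:
x = 0: LHS = 2·0³ + 3·0² + 0 = 0, RHS = 0² + 2·0 + 2 = 2; 0 ≥ 2 — FAILS

Because a single integer refutes it, the statement is false.

Answer: False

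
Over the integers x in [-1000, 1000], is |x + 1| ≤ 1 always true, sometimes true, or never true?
Holds at x = 0: LHS = |0 + 1| = |1| = 1; 1 ≤ 1 — holds
Fails at x = 1: LHS = |1 + 1| = |2| = 2; 2 ≤ 1 — FAILS
It is satisfied by some integers in the range but not all.

Answer: Sometimes true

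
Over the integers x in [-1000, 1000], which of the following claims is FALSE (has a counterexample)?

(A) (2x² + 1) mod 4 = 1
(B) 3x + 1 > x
(A) x = 1: LHS = (2·1² + 1) mod 4 = 3 mod 4 = 3; 3 = 1 — FAILS
(B) x = -1: LHS = 3·(-1) + 1 = -2; -2 > -1 — FAILS

Answer: Both A and B are false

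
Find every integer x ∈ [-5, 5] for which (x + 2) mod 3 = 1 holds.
Holds for: {-4, -1, 2, 5}
Fails for: {-5, -3, -2, 0, 1, 3, 4}

Answer: {-4, -1, 2, 5}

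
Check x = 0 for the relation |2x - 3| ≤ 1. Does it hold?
x = 0: LHS = |2·0 - 3| = |-3| = 3; 3 ≤ 1 — FAILS

The relation fails at x = 0, so x = 0 is a counterexample.

Answer: No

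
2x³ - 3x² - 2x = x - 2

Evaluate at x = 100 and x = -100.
x = 100: LHS = 2·100³ - 3·100² - 2·100 = 1969800, RHS = 100 - 2 = 98; 1969800 = 98 — FAILS
x = -100: LHS = 2·(-100)³ - 3·(-100)² - 2·(-100) = -2029800, RHS = (-100) - 2 = -102; -2029800 = -102 — FAILS

Answer: No, fails for both x = 100 and x = -100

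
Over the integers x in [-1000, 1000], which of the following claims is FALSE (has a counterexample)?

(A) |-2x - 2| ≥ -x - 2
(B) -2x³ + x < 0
(A) Over all integers in [-1000, 1000], LHS − RHS is smallest at x = -1, where it equals 1:
x = -1: LHS = |-2·(-1) - 2| = |0| = 0, RHS = -(-1) - 2 = -1; 0 ≥ -1 — holds
At the ends of the range:
x = -1000: LHS = |-2·(-1000) - 2| = |1998| = 1998, RHS = -(-1000) - 2 = 998; 1998 ≥ 998 — holds
x = 1000: LHS = |-2·1000 - 2| = |-2002| = 2002, RHS = -1000 - 2 = -1002; 2002 ≥ -1002 — holds
Hence LHS − RHS is never negative, i.e. LHS ≥ RHS throughout, so the relation holds for every integer in [-1000, 1000].

(B) x = 0: LHS = -2·0³ + 0 = 0; 0 < 0 — FAILS

Only (B) has a counterexample.

Answer: B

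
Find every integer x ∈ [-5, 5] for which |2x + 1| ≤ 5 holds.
Holds for: {-3, -2, -1, 0, 1, 2}
Fails for: {-5, -4, 3, 4, 5}

Answer: {-3, -2, -1, 0, 1, 2}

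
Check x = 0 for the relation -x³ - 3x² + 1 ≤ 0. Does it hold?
x = 0: LHS = -0³ - 3·0² + 1 = 1; 1 ≤ 0 — FAILS

The relation fails at x = 0, so x = 0 is a counterexample.

Answer: No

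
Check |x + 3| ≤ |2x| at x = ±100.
x = 100: LHS = |100 + 3| = |103| = 103, RHS = |2·100| = |200| = 200; 103 ≤ 200 — holds
x = -100: LHS = |(-100) + 3| = |-97| = 97, RHS = |2·(-100)| = |-200| = 200; 97 ≤ 200 — holds

Answer: Yes, holds for both x = 100 and x = -100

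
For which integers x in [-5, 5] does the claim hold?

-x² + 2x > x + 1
Over all integers in [-5, 5], LHS − RHS is largest at x = 0, where it equals -1:
x = 0: LHS = -0² + 2·0 = 0, RHS = 0 + 1 = 1; 0 > 1 — FAILS
At the ends of the range:
x = -5: LHS = -(-5)² + 2·(-5) = -35, RHS = (-5) + 1 = -4; -35 > -4 — FAILS
x = 5: LHS = -5² + 2·5 = -15, RHS = 5 + 1 = 6; -15 > 6 — FAILS
Hence LHS − RHS is never positive, i.e. LHS ≤ RHS throughout, so the claimed relation (>) fails for every integer in [-5, 5].

Answer: None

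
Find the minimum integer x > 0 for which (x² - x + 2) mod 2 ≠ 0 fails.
Testing positive integers:
x = 1: LHS = (1² - 1 + 2) mod 2 = 2 mod 2 = 0; 0 ≠ 0 — FAILS  ← smallest positive counterexample

Answer: x = 1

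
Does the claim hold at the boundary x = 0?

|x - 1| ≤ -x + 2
x = 0: LHS = |0 - 1| = |-1| = 1, RHS = -0 + 2 = 2; 1 ≤ 2 — holds

The relation is satisfied at x = 0.

Answer: Yes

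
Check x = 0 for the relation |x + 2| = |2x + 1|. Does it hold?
x = 0: LHS = |0 + 2| = |2| = 2, RHS = |2·0 + 1| = |1| = 1; 2 = 1 — FAILS

The relation fails at x = 0, so x = 0 is a counterexample.

Answer: No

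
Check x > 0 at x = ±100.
x = 100: 100 > 0 — holds
x = -100: -100 > 0 — FAILS

Answer: Partially: holds for x = 100, fails for x = -100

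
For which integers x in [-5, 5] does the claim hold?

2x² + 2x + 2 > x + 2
Holds for: {-5, -4, -3, -2, -1, 1, 2, 3, 4, 5}
Fails for: {0}

Answer: {-5, -4, -3, -2, -1, 1, 2, 3, 4, 5}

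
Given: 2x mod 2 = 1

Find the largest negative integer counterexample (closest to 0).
Testing negative integers from -1 downward:
x = -1: LHS = (2·(-1)) mod 2 = (-2) mod 2 = 0; 0 = 1 — FAILS  ← closest negative counterexample to 0

Answer: x = -1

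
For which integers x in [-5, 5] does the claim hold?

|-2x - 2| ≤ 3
Holds for: {-2, -1, 0}
Fails for: {-5, -4, -3, 1, 2, 3, 4, 5}

Answer: {-2, -1, 0}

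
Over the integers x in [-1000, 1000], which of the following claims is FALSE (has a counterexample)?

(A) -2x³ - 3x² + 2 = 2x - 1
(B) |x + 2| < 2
(A) x = 0: LHS = -2·0³ - 3·0² + 2 = 2, RHS = 2·0 - 1 = -1; 2 = -1 — FAILS
(B) x = 0: LHS = |0 + 2| = |2| = 2; 2 < 2 — FAILS

Answer: Both A and B are false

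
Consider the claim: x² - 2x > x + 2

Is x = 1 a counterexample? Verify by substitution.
Substitute x = 1 into the relation:
x = 1: LHS = 1² - 2·1 = -1, RHS = 1 + 2 = 3; -1 > 3 — FAILS

Since the claim fails at x = 1, this value is a counterexample.

Answer: Yes, x = 1 is a counterexample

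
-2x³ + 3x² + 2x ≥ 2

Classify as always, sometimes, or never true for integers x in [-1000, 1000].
Holds at x = 1: LHS = -2·1³ + 3·1² + 2·1 = 3; 3 ≥ 2 — holds
Fails at x = 0: LHS = -2·0³ + 3·0² + 2·0 = 0; 0 ≥ 2 — FAILS
It is satisfied by some integers in the range but not all.

Answer: Sometimes true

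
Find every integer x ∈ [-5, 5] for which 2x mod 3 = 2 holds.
Holds for: {-5, -2, 1, 4}
Fails for: {-4, -3, -1, 0, 2, 3, 5}

Answer: {-5, -2, 1, 4}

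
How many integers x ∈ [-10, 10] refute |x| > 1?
Counterexamples in [-10, 10]: {-1, 0, 1}.

Counting them gives 3 values.

Answer: 3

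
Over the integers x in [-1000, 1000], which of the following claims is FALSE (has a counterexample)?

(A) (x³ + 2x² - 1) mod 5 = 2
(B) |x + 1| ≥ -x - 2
(A) x = 0: LHS = (0³ + 2·0² - 1) mod 5 = (-1) mod 5 = 4; 4 = 2 — FAILS

(B) Over all integers in [-1000, 1000], LHS − RHS is smallest at x = -1, where it equals 1:
x = -1: LHS = |(-1) + 1| = |0| = 0, RHS = -(-1) - 2 = -1; 0 ≥ -1 — holds
At the ends of the range:
x = -1000: LHS = |(-1000) + 1| = |-999| = 999, RHS = -(-1000) - 2 = 998; 999 ≥ 998 — holds
x = 1000: LHS = |1000 + 1| = |1001| = 1001, RHS = -1000 - 2 = -1002; 1001 ≥ -1002 — holds
Hence LHS − RHS is never negative, i.e. LHS ≥ RHS throughout, so the relation holds for every integer in [-1000, 1000].

Only (A) has a counterexample.

Answer: A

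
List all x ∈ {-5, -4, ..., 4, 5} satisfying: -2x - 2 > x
Holds for: {-5, -4, -3, -2, -1}
Fails for: {0, 1, 2, 3, 4, 5}

Answer: {-5, -4, -3, -2, -1}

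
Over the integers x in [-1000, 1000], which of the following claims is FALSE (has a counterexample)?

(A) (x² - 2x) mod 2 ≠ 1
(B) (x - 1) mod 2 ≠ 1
(A) x = 1: LHS = (1² - 2·1) mod 2 = (-1) mod 2 = 1; 1 ≠ 1 — FAILS
(B) x = 0: LHS = (0 - 1) mod 2 = (-1) mod 2 = 1; 1 ≠ 1 — FAILS

Answer: Both A and B are false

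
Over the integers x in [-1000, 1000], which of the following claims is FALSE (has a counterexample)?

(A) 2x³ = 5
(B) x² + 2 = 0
(A) x = 0: LHS = 2·0³ = 0; 0 = 5 — FAILS
(B) x = 0: LHS = 0² + 2 = 2; 2 = 0 — FAILS

Answer: Both A and B are false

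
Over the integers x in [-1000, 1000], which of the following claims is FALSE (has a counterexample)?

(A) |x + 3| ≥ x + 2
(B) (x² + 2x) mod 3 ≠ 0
(A) Over all integers in [-1000, 1000], LHS − RHS is smallest at x = 0, where it equals 1:
x = 0: LHS = |0 + 3| = |3| = 3, RHS = 0 + 2 = 2; 3 ≥ 2 — holds
At the ends of the range:
x = -1000: LHS = |(-1000) + 3| = |-997| = 997, RHS = (-1000) + 2 = -998; 997 ≥ -998 — holds
x = 1000: LHS = |1000 + 3| = |1003| = 1003, RHS = 1000 + 2 = 1002; 1003 ≥ 1002 — holds
Hence LHS − RHS is never negative, i.e. LHS ≥ RHS throughout, so the relation holds for every integer in [-1000, 1000].

(B) x = 0: LHS = (0² + 2·0) mod 3 = 0 mod 3 = 0; 0 ≠ 0 — FAILS

Only (B) has a counterexample.

Answer: B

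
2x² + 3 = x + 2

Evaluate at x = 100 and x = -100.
x = 100: LHS = 2·100² + 3 = 20003, RHS = 100 + 2 = 102; 20003 = 102 — FAILS
x = -100: LHS = 2·(-100)² + 3 = 20003, RHS = (-100) + 2 = -98; 20003 = -98 — FAILS

Answer: No, fails for both x = 100 and x = -100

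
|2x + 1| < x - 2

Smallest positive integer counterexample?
Testing positive integers:
x = 1: LHS = |2·1 + 1| = |3| = 3, RHS = 1 - 2 = -1; 3 < -1 — FAILS  ← smallest positive counterexample

Answer: x = 1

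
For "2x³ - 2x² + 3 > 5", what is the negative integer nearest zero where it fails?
Testing negative integers from -1 downward:
x = -1: LHS = 2·(-1)³ - 2·(-1)² + 3 = -1; -1 > 5 — FAILS  ← closest negative counterexample to 0

Answer: x = -1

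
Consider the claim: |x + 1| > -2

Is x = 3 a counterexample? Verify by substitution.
Substitute x = 3 into the relation:
x = 3: LHS = |3 + 1| = |4| = 4; 4 > -2 — holds

The relation holds at x = 3, so it is not a counterexample.

Answer: No, x = 3 is not a counterexample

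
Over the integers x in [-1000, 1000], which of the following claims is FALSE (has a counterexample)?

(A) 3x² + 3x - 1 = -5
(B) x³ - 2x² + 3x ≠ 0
(A) x = 0: LHS = 3·0² + 3·0 - 1 = -1; -1 = -5 — FAILS
(B) x = 0: LHS = 0³ - 2·0² + 3·0 = 0; 0 ≠ 0 — FAILS

Answer: Both A and B are false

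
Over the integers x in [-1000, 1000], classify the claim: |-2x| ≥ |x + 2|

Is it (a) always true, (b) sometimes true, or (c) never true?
Holds at x = -1: LHS = |-2·(-1)| = |2| = 2, RHS = |(-1) + 2| = |1| = 1; 2 ≥ 1 — holds
Fails at x = 0: LHS = |-2·0| = |0| = 0, RHS = |0 + 2| = |2| = 2; 0 ≥ 2 — FAILS
It is satisfied by some integers in the range but not all.

Answer: Sometimes true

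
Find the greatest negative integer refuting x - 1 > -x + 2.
Testing negative integers from -1 downward:
x = -1: LHS = (-1) - 1 = -2, RHS = -(-1) + 2 = 3; -2 > 3 — FAILS  ← closest negative counterexample to 0

Answer: x = -1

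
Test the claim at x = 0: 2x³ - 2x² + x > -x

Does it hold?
x = 0: LHS = 2·0³ - 2·0² + 0 = 0, RHS = -0 = 0; 0 > 0 — FAILS

The relation fails at x = 0, so x = 0 is a counterexample.

Answer: No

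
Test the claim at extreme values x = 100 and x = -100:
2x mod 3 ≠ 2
x = 100: LHS = (2·100) mod 3 = 200 mod 3 = 2; 2 ≠ 2 — FAILS
x = -100: LHS = (2·(-100)) mod 3 = (-200) mod 3 = 1; 1 ≠ 2 — holds

Answer: Partially: fails for x = 100, holds for x = -100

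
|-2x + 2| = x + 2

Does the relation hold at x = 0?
x = 0: LHS = |-2·0 + 2| = |2| = 2, RHS = 0 + 2 = 2; 2 = 2 — holds

The relation is satisfied at x = 0.

Answer: Yes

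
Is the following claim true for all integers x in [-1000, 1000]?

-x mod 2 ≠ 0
The claim fails at x = 0:
x = 0: LHS = (-0) mod 2 = 0 mod 2 = 0; 0 ≠ 0 — FAILS

Because a single integer refutes it, the statement is false.

Answer: False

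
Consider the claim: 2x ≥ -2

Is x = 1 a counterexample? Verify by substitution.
Substitute x = 1 into the relation:
x = 1: LHS = 2·1 = 2; 2 ≥ -2 — holds

The claim holds here, so x = 1 is not a counterexample. (A counterexample exists elsewhere, e.g. x = -2.)

Answer: No, x = 1 is not a counterexample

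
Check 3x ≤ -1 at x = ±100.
x = 100: LHS = 3·100 = 300; 300 ≤ -1 — FAILS
x = -100: LHS = 3·(-100) = -300; -300 ≤ -1 — holds

Answer: Partially: fails for x = 100, holds for x = -100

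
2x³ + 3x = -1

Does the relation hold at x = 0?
x = 0: LHS = 2·0³ + 3·0 = 0; 0 = -1 — FAILS

The relation fails at x = 0, so x = 0 is a counterexample.

Answer: No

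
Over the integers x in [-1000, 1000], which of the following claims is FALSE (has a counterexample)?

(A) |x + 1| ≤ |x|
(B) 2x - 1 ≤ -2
(A) x = 0: LHS = |0 + 1| = |1| = 1, RHS = |0| = 0; 1 ≤ 0 — FAILS
(B) x = 0: LHS = 2·0 - 1 = -1; -1 ≤ -2 — FAILS

Answer: Both A and B are false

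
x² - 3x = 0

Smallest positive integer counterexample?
Testing positive integers:
x = 1: LHS = 1² - 3·1 = -2; -2 = 0 — FAILS  ← smallest positive counterexample

Answer: x = 1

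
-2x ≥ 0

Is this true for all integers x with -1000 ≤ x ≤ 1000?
The claim fails at x = 1:
x = 1: LHS = -2·1 = -2; -2 ≥ 0 — FAILS

Because a single integer refutes it, the statement is false.

Answer: False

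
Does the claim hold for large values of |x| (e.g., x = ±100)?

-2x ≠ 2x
x = 100: LHS = -2·100 = -200, RHS = 2·100 = 200; -200 ≠ 200 — holds
x = -100: LHS = -2·(-100) = 200, RHS = 2·(-100) = -200; 200 ≠ -200 — holds

Answer: Yes, holds for both x = 100 and x = -100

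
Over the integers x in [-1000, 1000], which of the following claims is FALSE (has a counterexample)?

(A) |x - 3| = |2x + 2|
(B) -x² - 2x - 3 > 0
(A) x = 0: LHS = |0 - 3| = |-3| = 3, RHS = |2·0 + 2| = |2| = 2; 3 = 2 — FAILS
(B) x = 0: LHS = -0² - 2·0 - 3 = -3; -3 > 0 — FAILS

Answer: Both A and B are false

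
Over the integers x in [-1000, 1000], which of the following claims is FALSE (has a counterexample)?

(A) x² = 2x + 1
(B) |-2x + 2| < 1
(A) x = 0: LHS = 0² = 0, RHS = 2·0 + 1 = 1; 0 = 1 — FAILS
(B) x = 0: LHS = |-2·0 + 2| = |2| = 2; 2 < 1 — FAILS

Answer: Both A and B are false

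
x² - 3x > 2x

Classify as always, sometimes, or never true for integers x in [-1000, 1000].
Holds at x = -1: LHS = (-1)² - 3·(-1) = 4, RHS = 2·(-1) = -2; 4 > -2 — holds
Fails at x = 0: LHS = 0² - 3·0 = 0, RHS = 2·0 = 0; 0 > 0 — FAILS
It is satisfied by some integers in the range but not all.

Answer: Sometimes true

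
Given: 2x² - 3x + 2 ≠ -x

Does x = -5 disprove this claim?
Substitute x = -5 into the relation:
x = -5: LHS = 2·(-5)² - 3·(-5) + 2 = 67, RHS = -(-5) = 5; 67 ≠ 5 — holds

The relation holds at x = -5, so it is not a counterexample.

Answer: No, x = -5 is not a counterexample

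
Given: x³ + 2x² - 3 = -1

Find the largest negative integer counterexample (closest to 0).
Testing negative integers from -1 downward:
x = -1: LHS = (-1)³ + 2·(-1)² - 3 = -2; -2 = -1 — FAILS  ← closest negative counterexample to 0

Answer: x = -1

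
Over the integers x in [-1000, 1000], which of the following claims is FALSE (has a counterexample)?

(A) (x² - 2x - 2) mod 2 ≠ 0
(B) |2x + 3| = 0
(A) x = 0: LHS = (0² - 2·0 - 2) mod 2 = (-2) mod 2 = 0; 0 ≠ 0 — FAILS
(B) x = 0: LHS = |2·0 + 3| = |3| = 3; 3 = 0 — FAILS

Answer: Both A and B are false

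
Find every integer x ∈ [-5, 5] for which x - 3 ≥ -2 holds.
Holds for: {1, 2, 3, 4, 5}
Fails for: {-5, -4, -3, -2, -1, 0}

Answer: {1, 2, 3, 4, 5}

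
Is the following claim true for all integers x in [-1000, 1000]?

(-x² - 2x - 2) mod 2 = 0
The claim fails at x = 1:
x = 1: LHS = (-1² - 2·1 - 2) mod 2 = (-5) mod 2 = 1; 1 = 0 — FAILS

Because a single integer refutes it, the statement is false.

Answer: False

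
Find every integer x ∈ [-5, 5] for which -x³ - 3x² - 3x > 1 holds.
Holds for: {-5, -4, -3, -2}
Fails for: {-1, 0, 1, 2, 3, 4, 5}

Answer: {-5, -4, -3, -2}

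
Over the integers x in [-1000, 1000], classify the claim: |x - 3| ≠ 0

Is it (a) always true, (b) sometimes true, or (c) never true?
Holds at x = 0: LHS = |0 - 3| = |-3| = 3; 3 ≠ 0 — holds
Fails at x = 3: LHS = |3 - 3| = |0| = 0; 0 ≠ 0 — FAILS
It is satisfied by some integers in the range but not all.

Answer: Sometimes true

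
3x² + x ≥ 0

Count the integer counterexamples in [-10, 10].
Over all integers in [-10, 10], LHS − RHS is smallest at x = 0, where it equals 0:
x = 0: LHS = 3·0² + 0 = 0; 0 ≥ 0 — holds
At the ends of the range:
x = -10: LHS = 3·(-10)² + (-10) = 290; 290 ≥ 0 — holds
x = 10: LHS = 3·10² + 10 = 310; 310 ≥ 0 — holds
Hence LHS − RHS is never negative, i.e. LHS ≥ RHS throughout, so the relation holds for every integer in [-10, 10].

No counterexample appears in that range.

Answer: 0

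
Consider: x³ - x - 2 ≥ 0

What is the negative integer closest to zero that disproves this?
Testing negative integers from -1 downward:
x = -1: LHS = (-1)³ - (-1) - 2 = -2; -2 ≥ 0 — FAILS  ← closest negative counterexample to 0

Answer: x = -1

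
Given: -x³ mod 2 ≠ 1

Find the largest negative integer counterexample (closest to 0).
Testing negative integers from -1 downward:
x = -1: LHS = (-(-1)³) mod 2 = 1 mod 2 = 1; 1 ≠ 1 — FAILS  ← closest negative counterexample to 0

Answer: x = -1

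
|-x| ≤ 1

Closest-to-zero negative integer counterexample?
Testing negative integers from -1 downward:
x = -1: LHS = |-(-1)| = |1| = 1; 1 ≤ 1 — holds
x = -2: LHS = |-(-2)| = |2| = 2; 2 ≤ 1 — FAILS  ← closest negative counterexample to 0

Answer: x = -2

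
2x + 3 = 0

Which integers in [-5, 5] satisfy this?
Track d = LHS − RHS over the integers in [-5, 5]. Equality would need d = 0, but d changes sign only between consecutive integers, jumping over 0:
x = -2: LHS = 2·(-2) + 3 = -1; -1 = 0 — FAILS  (d = -1)
x = -1: LHS = 2·(-1) + 3 = 1; 1 = 0 — FAILS  (d = 1)
Away from these crossings d keeps a constant sign, and checking every integer in [-5, 5] confirms d ≠ 0 throughout. Hence the two sides are never equal, so the claimed relation (=) fails for every integer in [-5, 5].

Answer: None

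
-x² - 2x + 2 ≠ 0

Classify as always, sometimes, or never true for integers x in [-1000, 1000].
Track d = LHS − RHS over the integers in [-1000, 1000]. Equality would need d = 0, but d changes sign only between consecutive integers, jumping over 0:
x = -3: LHS = -(-3)² - 2·(-3) + 2 = -1; -1 ≠ 0 — holds  (d = -1)
x = -2: LHS = -(-2)² - 2·(-2) + 2 = 2; 2 ≠ 0 — holds  (d = 2)
x = 0: LHS = -0² - 2·0 + 2 = 2; 2 ≠ 0 — holds  (d = 2)
x = 1: LHS = -1² - 2·1 + 2 = -1; -1 ≠ 0 — holds  (d = -1)
Away from these crossings d keeps a constant sign, and checking every integer in [-1000, 1000] confirms d ≠ 0 throughout. Hence the two sides are never equal, so the relation holds for every integer in [-1000, 1000].

No counterexample exists.

Answer: Always true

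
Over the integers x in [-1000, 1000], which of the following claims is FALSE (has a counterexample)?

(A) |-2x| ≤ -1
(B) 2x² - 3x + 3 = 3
(A) x = 0: LHS = |-2·0| = |0| = 0; 0 ≤ -1 — FAILS
(B) x = 1: LHS = 2·1² - 3·1 + 3 = 2; 2 = 3 — FAILS

Answer: Both A and B are false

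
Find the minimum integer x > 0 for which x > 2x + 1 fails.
Testing positive integers:
x = 1: RHS = 2·1 + 1 = 3; 1 > 3 — FAILS  ← smallest positive counterexample

Answer: x = 1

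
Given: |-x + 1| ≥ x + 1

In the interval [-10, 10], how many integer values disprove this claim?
Counterexamples in [-10, 10]: {1, 2, 3, 4, 5, 6, 7, 8, 9, 10}.

Counting them gives 10 values.

Answer: 10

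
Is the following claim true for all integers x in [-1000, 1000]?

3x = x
The claim fails at x = 1:
x = 1: LHS = 3·1 = 3; 3 = 1 — FAILS

Because a single integer refutes it, the statement is false.

Answer: False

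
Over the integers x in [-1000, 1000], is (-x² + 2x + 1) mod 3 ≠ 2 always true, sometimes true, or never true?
Holds at x = 0: LHS = (-0² + 2·0 + 1) mod 3 = 1 mod 3 = 1; 1 ≠ 2 — holds
Fails at x = 1: LHS = (-1² + 2·1 + 1) mod 3 = 2 mod 3 = 2; 2 ≠ 2 — FAILS
It is satisfied by some integers in the range but not all.

Answer: Sometimes true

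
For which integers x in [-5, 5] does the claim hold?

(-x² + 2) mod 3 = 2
Holds for: {-3, 0, 3}
Fails for: {-5, -4, -2, -1, 1, 2, 4, 5}

Answer: {-3, 0, 3}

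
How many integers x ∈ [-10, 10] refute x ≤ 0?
Counterexamples in [-10, 10]: {1, 2, 3, 4, 5, 6, 7, 8, 9, 10}.

Counting them gives 10 values.

Answer: 10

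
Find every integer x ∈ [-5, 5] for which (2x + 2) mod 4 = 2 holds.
Holds for: {-4, -2, 0, 2, 4}
Fails for: {-5, -3, -1, 1, 3, 5}

Answer: {-4, -2, 0, 2, 4}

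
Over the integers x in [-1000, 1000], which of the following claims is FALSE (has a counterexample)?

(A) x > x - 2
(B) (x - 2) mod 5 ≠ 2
(A) Over all integers in [-1000, 1000], LHS − RHS is smallest at x = 0, where it equals 2:
x = 0: RHS = 0 - 2 = -2; 0 > -2 — holds
At the ends of the range:
x = -1000: RHS = (-1000) - 2 = -1002; -1000 > -1002 — holds
x = 1000: RHS = 1000 - 2 = 998; 1000 > 998 — holds
Hence LHS − RHS is never zero or negative, i.e. LHS > RHS throughout, so the relation holds for every integer in [-1000, 1000].

(B) x = -1: LHS = ((-1) - 2) mod 5 = (-3) mod 5 = 2; 2 ≠ 2 — FAILS

Only (B) has a counterexample.

Answer: B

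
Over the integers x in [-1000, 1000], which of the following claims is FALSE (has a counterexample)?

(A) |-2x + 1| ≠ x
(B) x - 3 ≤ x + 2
(A) x = 1: LHS = |-2·1 + 1| = |-1| = 1; 1 ≠ 1 — FAILS

(B) Over all integers in [-1000, 1000], LHS − RHS is largest at x = 0, where it equals -5:
x = 0: LHS = 0 - 3 = -3, RHS = 0 + 2 = 2; -3 ≤ 2 — holds
At the ends of the range:
x = -1000: LHS = (-1000) - 3 = -1003, RHS = (-1000) + 2 = -998; -1003 ≤ -998 — holds
x = 1000: LHS = 1000 - 3 = 997, RHS = 1000 + 2 = 1002; 997 ≤ 1002 — holds
Hence LHS − RHS is never positive, i.e. LHS ≤ RHS throughout, so the relation holds for every integer in [-1000, 1000].

Only (A) has a counterexample.

Answer: A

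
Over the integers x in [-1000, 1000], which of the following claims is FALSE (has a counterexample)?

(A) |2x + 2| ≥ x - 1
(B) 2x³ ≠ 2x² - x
(A) Over all integers in [-1000, 1000], LHS − RHS is smallest at x = -1, where it equals 2:
x = -1: LHS = |2·(-1) + 2| = |0| = 0, RHS = (-1) - 1 = -2; 0 ≥ -2 — holds
At the ends of the range:
x = -1000: LHS = |2·(-1000) + 2| = |-1998| = 1998, RHS = (-1000) - 1 = -1001; 1998 ≥ -1001 — holds
x = 1000: LHS = |2·1000 + 2| = |2002| = 2002, RHS = 1000 - 1 = 999; 2002 ≥ 999 — holds
Hence LHS − RHS is never negative, i.e. LHS ≥ RHS throughout, so the relation holds for every integer in [-1000, 1000].

(B) x = 0: LHS = 2·0³ = 0, RHS = 2·0² - 0 = 0; 0 ≠ 0 — FAILS

Only (B) has a counterexample.

Answer: B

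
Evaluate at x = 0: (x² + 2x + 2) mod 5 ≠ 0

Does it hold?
x = 0: LHS = (0² + 2·0 + 2) mod 5 = 2 mod 5 = 2; 2 ≠ 0 — holds

The relation is satisfied at x = 0.

Answer: Yes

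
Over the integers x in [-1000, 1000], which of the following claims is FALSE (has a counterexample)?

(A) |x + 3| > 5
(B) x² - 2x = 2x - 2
(A) x = 0: LHS = |0 + 3| = |3| = 3; 3 > 5 — FAILS
(B) x = 0: LHS = 0² - 2·0 = 0, RHS = 2·0 - 2 = -2; 0 = -2 — FAILS

Answer: Both A and B are false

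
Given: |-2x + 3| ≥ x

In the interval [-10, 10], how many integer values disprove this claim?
Counterexamples in [-10, 10]: {2}.

Counting them gives 1 values.

Answer: 1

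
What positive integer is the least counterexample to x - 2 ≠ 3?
Testing positive integers:
x = 1: LHS = 1 - 2 = -1; -1 ≠ 3 — holds
x = 2: LHS = 2 - 2 = 0; 0 ≠ 3 — holds
x = 3: LHS = 3 - 2 = 1; 1 ≠ 3 — holds
x = 4: LHS = 4 - 2 = 2; 2 ≠ 3 — holds
x = 5: LHS = 5 - 2 = 3; 3 ≠ 3 — FAILS  ← smallest positive counterexample

Answer: x = 5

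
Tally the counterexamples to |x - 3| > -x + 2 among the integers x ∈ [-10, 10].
Over all integers in [-10, 10], LHS − RHS is smallest at x = 0, where it equals 1:
x = 0: LHS = |0 - 3| = |-3| = 3, RHS = -0 + 2 = 2; 3 > 2 — holds
At the ends of the range:
x = -10: LHS = |(-10) - 3| = |-13| = 13, RHS = -(-10) + 2 = 12; 13 > 12 — holds
x = 10: LHS = |10 - 3| = |7| = 7, RHS = -10 + 2 = -8; 7 > -8 — holds
Hence LHS − RHS is never zero or negative, i.e. LHS > RHS throughout, so the relation holds for every integer in [-10, 10].

No counterexample appears in that range.

Answer: 0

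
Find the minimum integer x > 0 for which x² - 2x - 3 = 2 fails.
Testing positive integers:
x = 1: LHS = 1² - 2·1 - 3 = -4; -4 = 2 — FAILS  ← smallest positive counterexample

Answer: x = 1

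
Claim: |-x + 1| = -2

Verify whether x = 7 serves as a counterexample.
Substitute x = 7 into the relation:
x = 7: LHS = |-7 + 1| = |-6| = 6; 6 = -2 — FAILS

Since the claim fails at x = 7, this value is a counterexample.

Answer: Yes, x = 7 is a counterexample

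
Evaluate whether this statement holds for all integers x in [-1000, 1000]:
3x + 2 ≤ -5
The claim fails at x = 0:
x = 0: LHS = 3·0 + 2 = 2; 2 ≤ -5 — FAILS

Because a single integer refutes it, the statement is false.

Answer: False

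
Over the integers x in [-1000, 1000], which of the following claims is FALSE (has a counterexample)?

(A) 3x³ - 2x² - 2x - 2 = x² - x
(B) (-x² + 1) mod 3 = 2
(A) x = 0: LHS = 3·0³ - 2·0² - 2·0 - 2 = -2, RHS = 0² - 0 = 0; -2 = 0 — FAILS
(B) x = 0: LHS = (-0² + 1) mod 3 = 1 mod 3 = 1; 1 = 2 — FAILS

Answer: Both A and B are false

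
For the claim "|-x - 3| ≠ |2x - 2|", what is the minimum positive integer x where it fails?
Testing positive integers:
x = 1: LHS = |-1 - 3| = |-4| = 4, RHS = |2·1 - 2| = |0| = 0; 4 ≠ 0 — holds
x = 2: LHS = |-2 - 3| = |-5| = 5, RHS = |2·2 - 2| = |2| = 2; 5 ≠ 2 — holds
x = 3: LHS = |-3 - 3| = |-6| = 6, RHS = |2·3 - 2| = |4| = 4; 6 ≠ 4 — holds
x = 4: LHS = |-4 - 3| = |-7| = 7, RHS = |2·4 - 2| = |6| = 6; 7 ≠ 6 — holds
x = 5: LHS = |-5 - 3| = |-8| = 8, RHS = |2·5 - 2| = |8| = 8; 8 ≠ 8 — FAILS  ← smallest positive counterexample

Answer: x = 5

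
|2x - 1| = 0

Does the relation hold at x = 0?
x = 0: LHS = |2·0 - 1| = |-1| = 1; 1 = 0 — FAILS

The relation fails at x = 0, so x = 0 is a counterexample.

Answer: No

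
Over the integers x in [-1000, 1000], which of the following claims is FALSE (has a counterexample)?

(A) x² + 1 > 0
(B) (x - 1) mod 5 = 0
(A) Over all integers in [-1000, 1000], LHS − RHS is smallest at x = 0, where it equals 1:
x = 0: LHS = 0² + 1 = 1; 1 > 0 — holds
At the ends of the range:
x = -1000: LHS = (-1000)² + 1 = 1000001; 1000001 > 0 — holds
x = 1000: LHS = 1000² + 1 = 1000001; 1000001 > 0 — holds
Hence LHS − RHS is never zero or negative, i.e. LHS > RHS throughout, so the relation holds for every integer in [-1000, 1000].

(B) x = 0: LHS = (0 - 1) mod 5 = (-1) mod 5 = 4; 4 = 0 — FAILS

Only (B) has a counterexample.

Answer: B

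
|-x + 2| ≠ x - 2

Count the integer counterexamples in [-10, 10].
Counterexamples in [-10, 10]: {2, 3, 4, 5, 6, 7, 8, 9, 10}.

Counting them gives 9 values.

Answer: 9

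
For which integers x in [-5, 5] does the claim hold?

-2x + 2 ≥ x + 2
Holds for: {-5, -4, -3, -2, -1, 0}
Fails for: {1, 2, 3, 4, 5}

Answer: {-5, -4, -3, -2, -1, 0}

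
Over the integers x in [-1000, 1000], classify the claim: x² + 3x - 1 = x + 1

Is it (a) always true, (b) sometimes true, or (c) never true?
Track d = LHS − RHS over the integers in [-1000, 1000]. Equality would need d = 0, but d changes sign only between consecutive integers, jumping over 0:
x = -3: LHS = (-3)² + 3·(-3) - 1 = -1, RHS = (-3) + 1 = -2; -1 = -2 — FAILS  (d = 1)
x = -2: LHS = (-2)² + 3·(-2) - 1 = -3, RHS = (-2) + 1 = -1; -3 = -1 — FAILS  (d = -2)
x = 0: LHS = 0² + 3·0 - 1 = -1, RHS = 0 + 1 = 1; -1 = 1 — FAILS  (d = -2)
x = 1: LHS = 1² + 3·1 - 1 = 3, RHS = 1 + 1 = 2; 3 = 2 — FAILS  (d = 1)
Away from these crossings d keeps a constant sign, and checking every integer in [-1000, 1000] confirms d ≠ 0 throughout. Hence the two sides are never equal, so the claimed relation (=) fails for every integer in [-1000, 1000].

No integer in the range satisfies it.

Answer: Never true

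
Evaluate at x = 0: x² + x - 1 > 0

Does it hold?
x = 0: LHS = 0² + 0 - 1 = -1; -1 > 0 — FAILS

The relation fails at x = 0, so x = 0 is a counterexample.

Answer: No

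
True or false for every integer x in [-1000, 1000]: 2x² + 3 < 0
The claim fails at x = 0:
x = 0: LHS = 2·0² + 3 = 3; 3 < 0 — FAILS

Because a single integer refutes it, the statement is false.

Answer: False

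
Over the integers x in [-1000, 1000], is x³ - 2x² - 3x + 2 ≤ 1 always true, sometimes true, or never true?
Holds at x = 1: LHS = 1³ - 2·1² - 3·1 + 2 = -2; -2 ≤ 1 — holds
Fails at x = 0: LHS = 0³ - 2·0² - 3·0 + 2 = 2; 2 ≤ 1 — FAILS
It is satisfied by some integers in the range but not all.

Answer: Sometimes true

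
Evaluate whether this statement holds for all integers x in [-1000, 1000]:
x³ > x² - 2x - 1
The claim fails at x = -1:
x = -1: LHS = (-1)³ = -1, RHS = (-1)² - 2·(-1) - 1 = 2; -1 > 2 — FAILS

Because a single integer refutes it, the statement is false.

Answer: False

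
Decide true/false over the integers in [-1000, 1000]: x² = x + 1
The claim fails at x = 0:
x = 0: LHS = 0² = 0, RHS = 0 + 1 = 1; 0 = 1 — FAILS

Because a single integer refutes it, the statement is false.

Answer: False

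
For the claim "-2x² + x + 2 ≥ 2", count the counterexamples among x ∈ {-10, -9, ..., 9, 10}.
Counterexamples in [-10, 10]: {-10, -9, -8, -7, -6, -5, -4, -3, -2, -1, 1, 2, 3, 4, 5, 6, 7, 8, 9, 10}.

Counting them gives 20 values.

Answer: 20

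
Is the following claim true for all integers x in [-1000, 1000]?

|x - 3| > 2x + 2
The claim fails at x = 1:
x = 1: LHS = |1 - 3| = |-2| = 2, RHS = 2·1 + 2 = 4; 2 > 4 — FAILS

Because a single integer refutes it, the statement is false.

Answer: False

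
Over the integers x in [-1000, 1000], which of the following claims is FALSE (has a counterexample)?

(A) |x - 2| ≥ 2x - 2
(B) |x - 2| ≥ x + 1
(A) x = 2: LHS = |2 - 2| = |0| = 0, RHS = 2·2 - 2 = 2; 0 ≥ 2 — FAILS
(B) x = 1: LHS = |1 - 2| = |-1| = 1, RHS = 1 + 1 = 2; 1 ≥ 2 — FAILS

Answer: Both A and B are false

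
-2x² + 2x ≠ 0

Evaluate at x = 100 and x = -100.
x = 100: LHS = -2·100² + 2·100 = -19800; -19800 ≠ 0 — holds
x = -100: LHS = -2·(-100)² + 2·(-100) = -20200; -20200 ≠ 0 — holds

Answer: Yes, holds for both x = 100 and x = -100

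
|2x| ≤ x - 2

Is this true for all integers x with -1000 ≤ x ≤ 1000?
The claim fails at x = 0:
x = 0: LHS = |2·0| = |0| = 0, RHS = 0 - 2 = -2; 0 ≤ -2 — FAILS

Because a single integer refutes it, the statement is false.

Answer: False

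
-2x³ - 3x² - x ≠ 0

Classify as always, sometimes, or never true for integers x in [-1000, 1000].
Holds at x = 1: LHS = -2·1³ - 3·1² - 1 = -6; -6 ≠ 0 — holds
Fails at x = 0: LHS = -2·0³ - 3·0² - 0 = 0; 0 ≠ 0 — FAILS
It is satisfied by some integers in the range but not all.

Answer: Sometimes true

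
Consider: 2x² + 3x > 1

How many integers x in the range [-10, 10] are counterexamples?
Counterexamples in [-10, 10]: {-1, 0}.

Counting them gives 2 values.

Answer: 2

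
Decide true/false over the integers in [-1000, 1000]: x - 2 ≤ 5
The claim fails at x = 8:
x = 8: LHS = 8 - 2 = 6; 6 ≤ 5 — FAILS

Because a single integer refutes it, the statement is false.

Answer: False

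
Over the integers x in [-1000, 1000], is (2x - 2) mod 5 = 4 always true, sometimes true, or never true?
Holds at x = -2: LHS = (2·(-2) - 2) mod 5 = (-6) mod 5 = 4; 4 = 4 — holds
Fails at x = 0: LHS = (2·0 - 2) mod 5 = (-2) mod 5 = 3; 3 = 4 — FAILS
It is satisfied by some integers in the range but not all.

Answer: Sometimes true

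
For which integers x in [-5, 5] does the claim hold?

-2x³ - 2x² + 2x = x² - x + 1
Track d = LHS − RHS over the integers in [-5, 5]. Equality would need d = 0, but d changes sign only between consecutive integers, jumping over 0:
x = -3: LHS = -2·(-3)³ - 2·(-3)² + 2·(-3) = 30, RHS = (-3)² - (-3) + 1 = 13; 30 = 13 — FAILS  (d = 17)
x = -2: LHS = -2·(-2)³ - 2·(-2)² + 2·(-2) = 4, RHS = (-2)² - (-2) + 1 = 7; 4 = 7 — FAILS  (d = -3)
Away from these crossings d keeps a constant sign, and checking every integer in [-5, 5] confirms d ≠ 0 throughout. Hence the two sides are never equal, so the claimed relation (=) fails for every integer in [-5, 5].

Answer: None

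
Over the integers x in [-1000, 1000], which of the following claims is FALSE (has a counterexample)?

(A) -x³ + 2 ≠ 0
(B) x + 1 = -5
(A) Track d = LHS − RHS over the integers in [-1000, 1000]. Equality would need d = 0, but d changes sign only between consecutive integers, jumping over 0:
x = 1: LHS = -1³ + 2 = 1; 1 ≠ 0 — holds  (d = 1)
x = 2: LHS = -2³ + 2 = -6; -6 ≠ 0 — holds  (d = -6)
Away from these crossings d keeps a constant sign, and checking every integer in [-1000, 1000] confirms d ≠ 0 throughout. Hence the two sides are never equal, so the relation holds for every integer in [-1000, 1000].

(B) x = 0: LHS = 0 + 1 = 1; 1 = -5 — FAILS

Only (B) has a counterexample.

Answer: B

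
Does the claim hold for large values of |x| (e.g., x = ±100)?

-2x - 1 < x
x = 100: LHS = -2·100 - 1 = -201; -201 < 100 — holds
x = -100: LHS = -2·(-100) - 1 = 199; 199 < -100 — FAILS

Answer: Partially: holds for x = 100, fails for x = -100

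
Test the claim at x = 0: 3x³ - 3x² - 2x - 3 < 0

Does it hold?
x = 0: LHS = 3·0³ - 3·0² - 2·0 - 3 = -3; -3 < 0 — holds

The relation is satisfied at x = 0.

Answer: Yes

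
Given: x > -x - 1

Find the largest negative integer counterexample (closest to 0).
Testing negative integers from -1 downward:
x = -1: RHS = -(-1) - 1 = 0; -1 > 0 — FAILS  ← closest negative counterexample to 0

Answer: x = -1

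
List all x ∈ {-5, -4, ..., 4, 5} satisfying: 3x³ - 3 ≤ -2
Holds for: {-5, -4, -3, -2, -1, 0}
Fails for: {1, 2, 3, 4, 5}

Answer: {-5, -4, -3, -2, -1, 0}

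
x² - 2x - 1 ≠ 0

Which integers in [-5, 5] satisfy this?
Track d = LHS − RHS over the integers in [-5, 5]. Equality would need d = 0, but d changes sign only between consecutive integers, jumping over 0:
x = -1: LHS = (-1)² - 2·(-1) - 1 = 2; 2 ≠ 0 — holds  (d = 2)
x = 0: LHS = 0² - 2·0 - 1 = -1; -1 ≠ 0 — holds  (d = -1)
x = 2: LHS = 2² - 2·2 - 1 = -1; -1 ≠ 0 — holds  (d = -1)
x = 3: LHS = 3² - 2·3 - 1 = 2; 2 ≠ 0 — holds  (d = 2)
Away from these crossings d keeps a constant sign, and checking every integer in [-5, 5] confirms d ≠ 0 throughout. Hence the two sides are never equal, so the relation holds for every integer in [-5, 5].

Answer: All integers in [-5, 5]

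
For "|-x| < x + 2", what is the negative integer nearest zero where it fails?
Testing negative integers from -1 downward:
x = -1: LHS = |-(-1)| = |1| = 1, RHS = (-1) + 2 = 1; 1 < 1 — FAILS  ← closest negative counterexample to 0

Answer: x = -1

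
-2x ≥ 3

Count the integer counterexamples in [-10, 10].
Counterexamples in [-10, 10]: {-1, 0, 1, 2, 3, 4, 5, 6, 7, 8, 9, 10}.

Counting them gives 12 values.

Answer: 12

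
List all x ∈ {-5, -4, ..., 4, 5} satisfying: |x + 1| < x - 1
Over all integers in [-5, 5], LHS − RHS is smallest at x = 0, where it equals 2:
x = 0: LHS = |0 + 1| = |1| = 1, RHS = 0 - 1 = -1; 1 < -1 — FAILS
At the ends of the range:
x = -5: LHS = |(-5) + 1| = |-4| = 4, RHS = (-5) - 1 = -6; 4 < -6 — FAILS
x = 5: LHS = |5 + 1| = |6| = 6, RHS = 5 - 1 = 4; 6 < 4 — FAILS
Hence LHS − RHS is never negative, i.e. LHS ≥ RHS throughout, so the claimed relation (<) fails for every integer in [-5, 5].

Answer: None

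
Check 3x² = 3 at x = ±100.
x = 100: LHS = 3·100² = 30000; 30000 = 3 — FAILS
x = -100: LHS = 3·(-100)² = 30000; 30000 = 3 — FAILS

Answer: No, fails for both x = 100 and x = -100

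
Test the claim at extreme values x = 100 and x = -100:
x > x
x = 100: 100 > 100 — FAILS
x = -100: -100 > -100 — FAILS

Answer: No, fails for both x = 100 and x = -100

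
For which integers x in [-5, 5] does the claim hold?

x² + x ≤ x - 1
Over all integers in [-5, 5], LHS − RHS is smallest at x = 0, where it equals 1:
x = 0: LHS = 0² + 0 = 0, RHS = 0 - 1 = -1; 0 ≤ -1 — FAILS
At the ends of the range:
x = -5: LHS = (-5)² + (-5) = 20, RHS = (-5) - 1 = -6; 20 ≤ -6 — FAILS
x = 5: LHS = 5² + 5 = 30, RHS = 5 - 1 = 4; 30 ≤ 4 — FAILS
Hence LHS − RHS is never zero or negative, i.e. LHS > RHS throughout, so the claimed relation (≤) fails for every integer in [-5, 5].

Answer: None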